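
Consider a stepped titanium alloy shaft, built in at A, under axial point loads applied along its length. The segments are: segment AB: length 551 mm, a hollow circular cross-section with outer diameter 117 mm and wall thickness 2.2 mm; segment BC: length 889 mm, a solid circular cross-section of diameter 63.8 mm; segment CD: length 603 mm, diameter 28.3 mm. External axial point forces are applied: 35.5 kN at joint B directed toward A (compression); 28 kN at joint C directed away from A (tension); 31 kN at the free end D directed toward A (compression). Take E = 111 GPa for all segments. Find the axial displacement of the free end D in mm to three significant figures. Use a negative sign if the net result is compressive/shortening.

-0.516 mm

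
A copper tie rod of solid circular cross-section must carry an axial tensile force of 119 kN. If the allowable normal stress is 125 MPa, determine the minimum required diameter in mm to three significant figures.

Required area A ≥ P/σ_allow = 119000/125 = 952 mm².
For a solid circular section, d ≥ √(4A/π) = 34.82 mm.

34.8 mm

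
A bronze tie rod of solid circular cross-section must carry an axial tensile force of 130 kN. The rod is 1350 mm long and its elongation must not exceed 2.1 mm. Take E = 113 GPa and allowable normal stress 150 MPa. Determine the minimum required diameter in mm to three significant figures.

Required area A ≥ P/σ_allow = 130000/150 = 866.7 mm².
For a solid circular section, d ≥ √(4A/π) = 33.22 mm.
Elongation limit: A ≥ PL/(Eδ_allow) = 130000·1350/(113000·2.1) = 739.6 mm² ⇒ d ≥ 30.69 mm.
The stress limit governs.

33.2 mm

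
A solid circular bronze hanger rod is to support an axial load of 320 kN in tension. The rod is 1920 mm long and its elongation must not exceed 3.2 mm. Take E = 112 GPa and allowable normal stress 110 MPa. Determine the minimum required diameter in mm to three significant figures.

60.9 mm

Required area A ≥ P/σ_allow = 320000/110 = 2909 mm².
For a solid circular section, d ≥ √(4A/π) = 60.86 mm.
Elongation limit: A ≥ PL/(Eδ_allow) = 320000·1920/(112000·3.2) = 1714 mm² ⇒ d ≥ 46.72 mm.
The stress limit governs.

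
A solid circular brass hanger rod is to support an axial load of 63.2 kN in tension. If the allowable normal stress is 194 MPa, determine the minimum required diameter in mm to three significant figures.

20.4 mm

Required area A ≥ P/σ_allow = 63200/194 = 325.8 mm².
For a solid circular section, d ≥ √(4A/π) = 20.37 mm.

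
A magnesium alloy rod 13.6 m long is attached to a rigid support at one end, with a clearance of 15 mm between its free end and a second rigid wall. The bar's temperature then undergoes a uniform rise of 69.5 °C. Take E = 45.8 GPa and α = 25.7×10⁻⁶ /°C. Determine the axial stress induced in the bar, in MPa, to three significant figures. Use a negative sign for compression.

Free thermal expansion αLΔT = 25.7e-6 · 13600 · 69.5 = 24.29 mm.
The walls engage after the gap closes; constrained expansion = 24.29 − 15 = 9.292 mm.
The walls impose strain ε = −(9.292)/13600 = -6.8321e-04; σ = Eε = 45800 · -6.8321e-04 = -31.29 MPa.

-31.3 MPa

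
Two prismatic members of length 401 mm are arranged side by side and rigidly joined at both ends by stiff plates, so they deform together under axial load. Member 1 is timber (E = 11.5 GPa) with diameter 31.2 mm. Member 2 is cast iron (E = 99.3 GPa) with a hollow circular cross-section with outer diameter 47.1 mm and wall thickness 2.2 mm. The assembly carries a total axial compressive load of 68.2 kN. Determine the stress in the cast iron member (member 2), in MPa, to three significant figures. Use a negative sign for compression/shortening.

A_1 = 764.5 mm².
A_2 = 310.3 mm².
Equal strain + equilibrium ⇒ each member carries load in proportion to AE: A₁E₁ = 8792000 N, A₂E₂ = 30820000 N, ΣAE = 39610000 N.
σ₂ = P·E₂/ΣAE = -68200·99300/39610000 = -171 MPa.

-171 MPa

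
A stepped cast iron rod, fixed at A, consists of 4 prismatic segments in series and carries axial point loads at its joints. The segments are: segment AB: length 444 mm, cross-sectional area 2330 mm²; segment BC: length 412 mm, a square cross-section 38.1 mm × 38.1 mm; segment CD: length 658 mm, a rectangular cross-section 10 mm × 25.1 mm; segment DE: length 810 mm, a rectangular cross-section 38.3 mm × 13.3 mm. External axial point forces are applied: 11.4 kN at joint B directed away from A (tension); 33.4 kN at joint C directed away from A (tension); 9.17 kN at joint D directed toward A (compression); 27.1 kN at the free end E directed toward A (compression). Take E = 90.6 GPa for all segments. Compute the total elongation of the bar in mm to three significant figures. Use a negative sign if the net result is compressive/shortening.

-1.52 mm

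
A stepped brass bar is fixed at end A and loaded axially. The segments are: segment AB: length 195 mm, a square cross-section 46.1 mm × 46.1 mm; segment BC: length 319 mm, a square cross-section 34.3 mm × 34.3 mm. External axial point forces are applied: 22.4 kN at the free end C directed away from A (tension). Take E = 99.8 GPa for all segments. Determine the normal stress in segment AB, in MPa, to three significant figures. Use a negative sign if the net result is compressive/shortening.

Internal axial forces (sectioning from the free end, tension +): N_BC = 22.4 kN, N_AB = 22.4 kN.
A_AB = 2125 mm².
σ_AB = N_AB/A_AB = 22400/2125 = 10.54 MPa.

10.5 MPa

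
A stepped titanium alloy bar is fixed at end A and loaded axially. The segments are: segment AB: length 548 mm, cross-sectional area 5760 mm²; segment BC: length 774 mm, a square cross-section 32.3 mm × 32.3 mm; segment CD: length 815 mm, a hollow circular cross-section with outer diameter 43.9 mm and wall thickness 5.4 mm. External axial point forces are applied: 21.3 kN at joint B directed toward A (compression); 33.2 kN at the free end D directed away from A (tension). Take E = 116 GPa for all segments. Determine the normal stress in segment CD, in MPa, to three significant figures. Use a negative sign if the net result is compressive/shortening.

50.8 MPa

Internal axial forces (sectioning from the free end, tension +): N_CD = 33.2 kN, N_BC = 33.2 kN, N_AB = 11.9 kN.
A_CD = 653.1 mm².
σ_CD = N_CD/A_CD = 33200/653.1 = 50.83 MPa.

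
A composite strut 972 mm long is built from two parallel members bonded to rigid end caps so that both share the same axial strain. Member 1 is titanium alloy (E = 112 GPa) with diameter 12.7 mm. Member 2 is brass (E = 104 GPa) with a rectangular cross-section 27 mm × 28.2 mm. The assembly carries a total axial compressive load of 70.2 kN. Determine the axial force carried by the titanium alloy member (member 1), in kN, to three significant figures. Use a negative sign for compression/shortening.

-10.7 kN

A_1 = 126.7 mm².
A_2 = 761.4 mm².
Equal strain + equilibrium ⇒ each member carries load in proportion to AE: A₁E₁ = 14190000 N, A₂E₂ = 79190000 N, ΣAE = 93370000 N.
F₁ = P·A₁E₁/ΣAE = -70200·14190000/93370000 = -10670 N.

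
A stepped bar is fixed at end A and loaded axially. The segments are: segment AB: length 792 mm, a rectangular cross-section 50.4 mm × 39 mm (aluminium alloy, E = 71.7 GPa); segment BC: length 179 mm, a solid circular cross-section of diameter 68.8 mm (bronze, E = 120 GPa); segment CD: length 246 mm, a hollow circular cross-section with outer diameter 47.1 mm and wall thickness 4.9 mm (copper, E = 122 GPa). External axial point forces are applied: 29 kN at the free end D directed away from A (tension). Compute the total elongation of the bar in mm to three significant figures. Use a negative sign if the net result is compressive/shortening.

Internal axial forces (sectioning from the free end, tension +): N_CD = 29 kN, N_BC = 29 kN, N_AB = 29 kN.
A_AB = 1966 mm².
A_BC = 3718 mm².
A_CD = 649.6 mm².
δ_AB = 29000·792/(1966·71700) = 0.163 mm
δ_BC = 29000·179/(3718·120000) = 0.01164 mm
δ_CD = 29000·246/(649.6·122000) = 0.09001 mm
δ = Σδ_i = 0.2646 mm.

0.265 mm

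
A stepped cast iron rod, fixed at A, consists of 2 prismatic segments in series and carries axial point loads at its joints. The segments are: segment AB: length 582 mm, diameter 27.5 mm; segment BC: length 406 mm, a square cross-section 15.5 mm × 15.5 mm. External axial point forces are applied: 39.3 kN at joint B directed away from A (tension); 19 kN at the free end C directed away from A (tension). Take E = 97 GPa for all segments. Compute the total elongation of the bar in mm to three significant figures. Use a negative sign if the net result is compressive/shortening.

0.920 mm

Internal axial forces (sectioning from the free end, tension +): N_BC = 19 kN, N_AB = 58.3 kN.
A_AB = 594 mm².
A_BC = 240.2 mm².
δ_AB = 58300·582/(594·97000) = 0.5889 mm
δ_BC = 19000·406/(240.2·97000) = 0.331 mm
δ = Σδ_i = 0.9199 mm.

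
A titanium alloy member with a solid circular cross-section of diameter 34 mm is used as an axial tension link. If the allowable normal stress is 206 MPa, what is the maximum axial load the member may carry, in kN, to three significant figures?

187 kN

A = 907.9 mm².
P_max = σ_allow · A = 206 · 907.9 = 187000 N = 187 kN.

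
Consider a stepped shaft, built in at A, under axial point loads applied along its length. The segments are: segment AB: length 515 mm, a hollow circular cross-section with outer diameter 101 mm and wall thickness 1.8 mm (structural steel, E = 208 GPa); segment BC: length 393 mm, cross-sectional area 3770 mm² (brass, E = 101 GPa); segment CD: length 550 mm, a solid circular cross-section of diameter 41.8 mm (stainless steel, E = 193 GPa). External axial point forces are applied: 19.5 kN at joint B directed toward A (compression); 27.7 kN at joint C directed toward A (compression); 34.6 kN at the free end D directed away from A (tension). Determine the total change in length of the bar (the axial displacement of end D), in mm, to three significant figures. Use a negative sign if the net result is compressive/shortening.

Internal axial forces (sectioning from the free end, tension +): N_CD = 34.6 kN, N_BC = 6.9 kN, N_AB = -12.6 kN.
A_AB = 561 mm².
A_CD = 1372 mm².
δ_AB = -12600·515/(561·208000) = -0.05561 mm
δ_BC = 6900·393/(3770·101000) = 0.007122 mm
δ_CD = 34600·550/(1372·193000) = 0.07185 mm
δ = Σδ_i = 0.02336 mm.

0.0234 mm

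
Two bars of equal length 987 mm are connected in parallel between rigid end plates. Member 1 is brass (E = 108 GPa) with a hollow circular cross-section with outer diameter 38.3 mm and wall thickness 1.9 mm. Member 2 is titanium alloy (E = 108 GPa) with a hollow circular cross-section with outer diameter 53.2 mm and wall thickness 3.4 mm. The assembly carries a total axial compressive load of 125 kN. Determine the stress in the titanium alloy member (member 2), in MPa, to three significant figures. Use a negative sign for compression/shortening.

A_1 = 217.3 mm².
A_2 = 531.9 mm².
Equal strain + equilibrium ⇒ each member carries load in proportion to AE: A₁E₁ = 23470000 N, A₂E₂ = 57450000 N, ΣAE = 80910000 N.
σ₂ = P·E₂/ΣAE = -125000·108000/80910000 = -166.8 MPa.

-167 MPa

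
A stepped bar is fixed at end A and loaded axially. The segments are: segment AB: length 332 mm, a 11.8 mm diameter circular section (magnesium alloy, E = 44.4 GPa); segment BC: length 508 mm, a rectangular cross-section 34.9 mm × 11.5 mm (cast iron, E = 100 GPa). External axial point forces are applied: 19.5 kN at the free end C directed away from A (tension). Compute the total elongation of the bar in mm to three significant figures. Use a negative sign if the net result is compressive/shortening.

1.58 mm

Internal axial forces (sectioning from the free end, tension +): N_BC = 19.5 kN, N_AB = 19.5 kN.
A_AB = 109.4 mm².
A_BC = 401.3 mm².
δ_AB = 19500·332/(109.4·44400) = 1.333 mm
δ_BC = 19500·508/(401.3·100000) = 0.2468 mm
δ = Σδ_i = 1.58 mm.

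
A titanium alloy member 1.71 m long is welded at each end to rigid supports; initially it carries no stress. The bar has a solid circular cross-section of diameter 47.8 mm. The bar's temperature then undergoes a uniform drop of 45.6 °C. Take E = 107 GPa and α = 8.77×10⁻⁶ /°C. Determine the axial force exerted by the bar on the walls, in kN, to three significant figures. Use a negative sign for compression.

76.8 kN

Free thermal expansion αLΔT = 8.77e-6 · 1710 · -45.6 = -0.6838 mm.
The walls impose strain ε = −(-0.6838)/1710 = 3.9991e-04; σ = Eε = 107000 · 3.9991e-04 = 42.79 MPa.
Wall reaction R = σ·A = 42.79·1795 = 76790 N = 76.79 kN.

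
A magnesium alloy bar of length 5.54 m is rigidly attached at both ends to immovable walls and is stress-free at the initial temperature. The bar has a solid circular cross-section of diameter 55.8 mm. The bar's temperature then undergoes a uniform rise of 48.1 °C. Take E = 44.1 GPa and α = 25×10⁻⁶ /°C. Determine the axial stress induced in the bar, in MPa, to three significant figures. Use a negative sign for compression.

Free thermal expansion αLΔT = 25e-6 · 5540 · 48.1 = 6.662 mm.
The walls impose strain ε = −(6.662)/5540 = -1.2025e-03; σ = Eε = 44100 · -1.2025e-03 = -53.03 MPa.

-53.0 MPa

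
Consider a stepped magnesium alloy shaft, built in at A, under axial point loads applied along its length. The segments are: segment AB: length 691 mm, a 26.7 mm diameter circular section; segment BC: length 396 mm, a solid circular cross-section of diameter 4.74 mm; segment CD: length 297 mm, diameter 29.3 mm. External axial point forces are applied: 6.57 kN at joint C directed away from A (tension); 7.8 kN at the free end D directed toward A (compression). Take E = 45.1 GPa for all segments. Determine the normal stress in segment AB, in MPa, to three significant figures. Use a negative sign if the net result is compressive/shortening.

Internal axial forces (sectioning from the free end, tension +): N_CD = -7.8 kN, N_BC = -1.23 kN, N_AB = -1.23 kN.
A_AB = 559.9 mm².
σ_AB = N_AB/A_AB = -1230/559.9 = -2.197 MPa.

-2.20 MPa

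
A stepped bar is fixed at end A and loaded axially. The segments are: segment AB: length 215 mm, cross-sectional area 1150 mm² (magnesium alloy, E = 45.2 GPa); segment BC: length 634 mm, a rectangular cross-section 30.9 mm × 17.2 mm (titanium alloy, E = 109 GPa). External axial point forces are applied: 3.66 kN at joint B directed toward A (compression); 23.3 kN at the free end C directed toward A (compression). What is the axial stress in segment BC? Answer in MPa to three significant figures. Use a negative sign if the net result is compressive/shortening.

Internal axial forces (sectioning from the free end, tension +): N_BC = -23.3 kN, N_AB = -26.96 kN.
A_BC = 531.5 mm².
σ_BC = N_BC/A_BC = -23300/531.5 = -43.84 MPa.

-43.8 MPa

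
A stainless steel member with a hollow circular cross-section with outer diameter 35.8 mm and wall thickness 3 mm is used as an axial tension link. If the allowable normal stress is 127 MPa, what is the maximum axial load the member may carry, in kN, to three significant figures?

A = 309.1 mm².
P_max = σ_allow · A = 127 · 309.1 = 39260 N = 39.26 kN.

39.3 kN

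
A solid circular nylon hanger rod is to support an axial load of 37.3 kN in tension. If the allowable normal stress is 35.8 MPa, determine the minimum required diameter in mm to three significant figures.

36.4 mm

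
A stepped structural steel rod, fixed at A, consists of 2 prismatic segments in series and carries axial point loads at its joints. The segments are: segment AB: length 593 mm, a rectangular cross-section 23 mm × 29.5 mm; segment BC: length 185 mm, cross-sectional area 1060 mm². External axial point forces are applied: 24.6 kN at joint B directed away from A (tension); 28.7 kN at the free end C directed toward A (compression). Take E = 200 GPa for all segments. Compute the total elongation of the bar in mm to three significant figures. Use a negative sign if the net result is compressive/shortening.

-0.0430 mm

Internal axial forces (sectioning from the free end, tension +): N_BC = -28.7 kN, N_AB = -4.1 kN.
A_AB = 678.5 mm².
δ_AB = -4100·593/(678.5·200000) = -0.01792 mm
δ_BC = -28700·185/(1060·200000) = -0.02504 mm
δ = Σδ_i = -0.04296 mm.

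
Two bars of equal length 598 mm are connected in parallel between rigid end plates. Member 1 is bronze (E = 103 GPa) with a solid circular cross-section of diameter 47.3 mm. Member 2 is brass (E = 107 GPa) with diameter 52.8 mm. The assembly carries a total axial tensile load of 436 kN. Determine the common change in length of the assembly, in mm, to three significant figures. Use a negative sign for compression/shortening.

A_1 = 1757 mm².
A_2 = 2190 mm².
Equal strain + equilibrium ⇒ each member carries load in proportion to AE: A₁E₁ = 181000000 N, A₂E₂ = 234300000 N, ΣAE = 415300000 N.
δ = PL/ΣAE = 436000·598/415300000 = 0.6278 mm.

0.628 mm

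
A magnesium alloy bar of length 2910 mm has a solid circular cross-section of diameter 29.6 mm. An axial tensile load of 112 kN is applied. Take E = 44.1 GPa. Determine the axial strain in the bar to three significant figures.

0.00369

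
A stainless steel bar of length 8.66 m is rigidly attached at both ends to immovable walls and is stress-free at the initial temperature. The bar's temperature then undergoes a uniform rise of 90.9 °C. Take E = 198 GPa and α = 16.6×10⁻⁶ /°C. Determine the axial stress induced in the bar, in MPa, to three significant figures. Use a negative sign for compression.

Free thermal expansion αLΔT = 16.6e-6 · 8660 · 90.9 = 13.07 mm.
The walls impose strain ε = −(13.07)/8660 = -1.5089e-03; σ = Eε = 198000 · -1.5089e-03 = -298.8 MPa.

-299 MPa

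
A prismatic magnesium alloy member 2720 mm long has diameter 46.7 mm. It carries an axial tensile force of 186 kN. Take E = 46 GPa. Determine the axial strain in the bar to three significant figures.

A = 1713 mm².
σ = N/A = 108.6 MPa; ε = σ/E = 108.6/46000 = 2.361e-03.

0.00236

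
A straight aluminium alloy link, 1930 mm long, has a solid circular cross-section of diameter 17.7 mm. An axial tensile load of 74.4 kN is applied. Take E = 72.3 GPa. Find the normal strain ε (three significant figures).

0.00418

A = 246.1 mm².
σ = N/A = 302.4 MPa; ε = σ/E = 302.4/72300 = 4.182e-03.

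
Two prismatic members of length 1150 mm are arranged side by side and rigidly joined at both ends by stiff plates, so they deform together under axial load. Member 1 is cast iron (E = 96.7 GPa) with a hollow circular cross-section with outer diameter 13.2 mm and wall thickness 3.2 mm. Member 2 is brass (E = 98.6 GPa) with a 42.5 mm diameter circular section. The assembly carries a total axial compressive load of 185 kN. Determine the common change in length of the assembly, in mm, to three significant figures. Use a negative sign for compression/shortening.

A_1 = 100.5 mm².
A_2 = 1419 mm².
Equal strain + equilibrium ⇒ each member carries load in proportion to AE: A₁E₁ = 9721000 N, A₂E₂ = 139900000 N, ΣAE = 149600000 N.
δ = PL/ΣAE = -185000·1150/149600000 = -1.422 mm.

-1.42 mm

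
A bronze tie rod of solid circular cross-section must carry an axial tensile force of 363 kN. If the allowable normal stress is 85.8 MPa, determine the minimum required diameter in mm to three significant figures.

73.4 mm

Required area A ≥ P/σ_allow = 363000/85.8 = 4231 mm².
For a solid circular section, d ≥ √(4A/π) = 73.39 mm.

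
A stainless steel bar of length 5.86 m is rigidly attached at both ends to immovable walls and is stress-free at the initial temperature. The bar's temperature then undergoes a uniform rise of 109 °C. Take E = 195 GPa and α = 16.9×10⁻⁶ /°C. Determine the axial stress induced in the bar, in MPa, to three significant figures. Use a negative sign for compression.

-359 MPa

Free thermal expansion αLΔT = 16.9e-6 · 5860 · 109 = 10.79 mm.
The walls impose strain ε = −(10.79)/5860 = -1.8421e-03; σ = Eε = 195000 · -1.8421e-03 = -359.2 MPa.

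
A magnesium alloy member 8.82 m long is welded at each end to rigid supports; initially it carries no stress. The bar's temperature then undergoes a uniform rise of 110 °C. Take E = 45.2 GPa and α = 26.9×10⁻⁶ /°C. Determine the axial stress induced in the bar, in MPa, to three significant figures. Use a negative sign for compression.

Free thermal expansion αLΔT = 26.9e-6 · 8820 · 110 = 26.1 mm.
The walls impose strain ε = −(26.1)/8820 = -2.9590e-03; σ = Eε = 45200 · -2.9590e-03 = -133.7 MPa.

-134 MPa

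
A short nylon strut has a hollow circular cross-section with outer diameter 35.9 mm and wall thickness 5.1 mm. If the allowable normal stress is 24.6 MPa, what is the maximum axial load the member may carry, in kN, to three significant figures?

12.1 kN

A = 493.5 mm².
P_max = σ_allow · A = 24.6 · 493.5 = 12140 N = 12.14 kN.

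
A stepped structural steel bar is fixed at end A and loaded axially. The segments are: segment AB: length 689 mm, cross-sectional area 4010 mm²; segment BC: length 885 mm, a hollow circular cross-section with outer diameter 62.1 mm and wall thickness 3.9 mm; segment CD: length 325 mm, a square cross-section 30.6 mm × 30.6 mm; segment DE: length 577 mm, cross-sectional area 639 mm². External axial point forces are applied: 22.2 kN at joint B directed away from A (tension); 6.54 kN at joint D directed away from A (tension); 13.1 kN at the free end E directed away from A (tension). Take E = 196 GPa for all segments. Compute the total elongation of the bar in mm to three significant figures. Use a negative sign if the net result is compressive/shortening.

0.256 mm

Internal axial forces (sectioning from the free end, tension +): N_DE = 13.1 kN, N_CD = 19.64 kN, N_BC = 19.64 kN, N_AB = 41.84 kN.
A_BC = 713.1 mm².
A_CD = 936.4 mm².
δ_AB = 41840·689/(4010·196000) = 0.03668 mm
δ_BC = 19640·885/(713.1·196000) = 0.1244 mm
δ_CD = 19640·325/(936.4·196000) = 0.03478 mm
δ_DE = 13100·577/(639·196000) = 0.06035 mm
δ = Σδ_i = 0.2562 mm.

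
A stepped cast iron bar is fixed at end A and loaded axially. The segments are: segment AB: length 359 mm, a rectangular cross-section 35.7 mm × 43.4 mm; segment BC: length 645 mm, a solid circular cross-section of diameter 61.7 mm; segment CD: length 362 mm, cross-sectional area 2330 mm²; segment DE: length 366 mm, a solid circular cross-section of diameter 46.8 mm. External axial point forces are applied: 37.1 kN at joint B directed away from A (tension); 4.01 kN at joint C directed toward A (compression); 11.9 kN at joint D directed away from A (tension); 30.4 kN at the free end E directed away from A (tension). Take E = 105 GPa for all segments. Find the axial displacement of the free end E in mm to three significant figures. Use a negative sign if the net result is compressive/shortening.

0.369 mm

Internal axial forces (sectioning from the free end, tension +): N_DE = 30.4 kN, N_CD = 42.3 kN, N_BC = 38.29 kN, N_AB = 75.39 kN.
A_AB = 1549 mm².
A_BC = 2990 mm².
A_DE = 1720 mm².
δ_AB = 75390·359/(1549·105000) = 0.1664 mm
δ_BC = 38290·645/(2990·105000) = 0.07867 mm
δ_CD = 42300·362/(2330·105000) = 0.06259 mm
δ_DE = 30400·366/(1720·105000) = 0.0616 mm
δ = Σδ_i = 0.3692 mm.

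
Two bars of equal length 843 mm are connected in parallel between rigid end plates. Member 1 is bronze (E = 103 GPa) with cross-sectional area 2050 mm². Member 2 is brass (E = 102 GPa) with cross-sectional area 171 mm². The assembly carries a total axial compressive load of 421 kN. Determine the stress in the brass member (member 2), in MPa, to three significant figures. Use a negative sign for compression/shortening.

-188 MPa

Equal strain + equilibrium ⇒ each member carries load in proportion to AE: A₁E₁ = 211200000 N, A₂E₂ = 17440000 N, ΣAE = 228600000 N.
σ₂ = P·E₂/ΣAE = -421000·102000/228600000 = -187.9 MPa.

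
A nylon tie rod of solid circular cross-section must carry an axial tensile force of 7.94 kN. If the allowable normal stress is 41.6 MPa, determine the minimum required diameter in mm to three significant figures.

Required area A ≥ P/σ_allow = 7940/41.6 = 190.9 mm².
For a solid circular section, d ≥ √(4A/π) = 15.59 mm.

15.6 mm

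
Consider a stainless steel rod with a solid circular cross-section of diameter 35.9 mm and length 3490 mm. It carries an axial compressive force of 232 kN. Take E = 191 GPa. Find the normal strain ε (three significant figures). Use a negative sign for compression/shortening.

-0.00120

A = 1012 mm².
σ = N/A = -229.2 MPa; ε = σ/E = -229.2/191000 = -1.200e-03.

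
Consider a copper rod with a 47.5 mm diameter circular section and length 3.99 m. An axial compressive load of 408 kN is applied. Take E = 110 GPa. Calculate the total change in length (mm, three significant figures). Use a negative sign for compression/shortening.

A = 1772 mm².
δ_mech = NL/(AE) = -408000·3990/(1772·110000) = -8.351 mm.

-8.35 mm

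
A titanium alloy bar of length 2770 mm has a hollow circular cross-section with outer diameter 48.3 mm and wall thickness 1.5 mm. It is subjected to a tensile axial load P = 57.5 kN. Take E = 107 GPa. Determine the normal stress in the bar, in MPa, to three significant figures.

261 MPa

A = 220.5 mm².
σ = N/A = 57500/220.5 = 260.7 MPa.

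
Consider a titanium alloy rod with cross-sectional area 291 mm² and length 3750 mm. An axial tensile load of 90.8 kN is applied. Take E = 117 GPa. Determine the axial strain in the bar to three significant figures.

0.00267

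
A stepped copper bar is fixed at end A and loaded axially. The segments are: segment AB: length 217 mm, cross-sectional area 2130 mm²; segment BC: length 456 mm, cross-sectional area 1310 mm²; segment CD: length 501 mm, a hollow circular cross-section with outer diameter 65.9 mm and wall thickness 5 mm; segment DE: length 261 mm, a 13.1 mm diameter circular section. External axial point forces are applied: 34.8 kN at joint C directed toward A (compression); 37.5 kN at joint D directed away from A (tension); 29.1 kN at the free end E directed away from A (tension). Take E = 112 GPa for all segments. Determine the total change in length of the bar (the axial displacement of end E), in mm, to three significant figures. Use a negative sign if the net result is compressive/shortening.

Internal axial forces (sectioning from the free end, tension +): N_DE = 29.1 kN, N_CD = 66.6 kN, N_BC = 31.8 kN, N_AB = 31.8 kN.
A_CD = 956.6 mm².
A_DE = 134.8 mm².
δ_AB = 31800·217/(2130·112000) = 0.02893 mm
δ_BC = 31800·456/(1310·112000) = 0.09883 mm
δ_CD = 66600·501/(956.6·112000) = 0.3114 mm
δ_DE = 29100·261/(134.8·112000) = 0.5031 mm
δ = Σδ_i = 0.9423 mm.

0.942 mm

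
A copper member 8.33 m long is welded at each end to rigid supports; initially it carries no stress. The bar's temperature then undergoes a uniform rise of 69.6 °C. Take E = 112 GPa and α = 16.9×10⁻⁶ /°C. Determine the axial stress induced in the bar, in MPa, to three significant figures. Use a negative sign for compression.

-132 MPa

Free thermal expansion αLΔT = 16.9e-6 · 8330 · 69.6 = 9.798 mm.
The walls impose strain ε = −(9.798)/8330 = -1.1762e-03; σ = Eε = 112000 · -1.1762e-03 = -131.7 MPa.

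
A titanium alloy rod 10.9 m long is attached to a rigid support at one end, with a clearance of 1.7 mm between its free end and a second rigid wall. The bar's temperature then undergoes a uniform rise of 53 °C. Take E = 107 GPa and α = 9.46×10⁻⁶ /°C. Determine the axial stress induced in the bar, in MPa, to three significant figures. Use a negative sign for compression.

Free thermal expansion αLΔT = 9.46e-6 · 10900 · 53 = 5.465 mm.
The walls engage after the gap closes; constrained expansion = 5.465 − 1.7 = 3.765 mm.
The walls impose strain ε = −(3.765)/10900 = -3.4542e-04; σ = Eε = 107000 · -3.4542e-04 = -36.96 MPa.

-37.0 MPa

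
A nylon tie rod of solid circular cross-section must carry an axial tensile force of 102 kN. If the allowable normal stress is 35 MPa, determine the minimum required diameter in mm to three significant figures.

60.9 mm

Required area A ≥ P/σ_allow = 102000/35 = 2914 mm².
For a solid circular section, d ≥ √(4A/π) = 60.91 mm.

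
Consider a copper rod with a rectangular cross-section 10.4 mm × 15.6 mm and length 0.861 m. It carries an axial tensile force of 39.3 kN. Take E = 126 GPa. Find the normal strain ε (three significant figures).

0.00192

A = 162.2 mm².
σ = N/A = 242.2 MPa; ε = σ/E = 242.2/126000 = 1.922e-03.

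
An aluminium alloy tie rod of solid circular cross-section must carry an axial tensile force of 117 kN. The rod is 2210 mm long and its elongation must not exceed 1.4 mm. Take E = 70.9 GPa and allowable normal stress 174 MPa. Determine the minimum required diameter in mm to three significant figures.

Required area A ≥ P/σ_allow = 117000/174 = 672.4 mm².
For a solid circular section, d ≥ √(4A/π) = 29.26 mm.
Elongation limit: A ≥ PL/(Eδ_allow) = 117000·2210/(70900·1.4) = 2605 mm² ⇒ d ≥ 57.59 mm.
The elongation limit governs.

57.6 mm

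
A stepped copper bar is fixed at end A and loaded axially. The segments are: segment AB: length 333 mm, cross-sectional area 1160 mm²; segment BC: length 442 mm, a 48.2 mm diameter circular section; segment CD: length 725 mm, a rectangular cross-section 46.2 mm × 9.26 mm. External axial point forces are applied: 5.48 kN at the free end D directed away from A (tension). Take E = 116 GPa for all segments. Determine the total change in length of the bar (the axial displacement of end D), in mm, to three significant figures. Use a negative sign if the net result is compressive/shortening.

0.105 mm

Internal axial forces (sectioning from the free end, tension +): N_CD = 5.48 kN, N_BC = 5.48 kN, N_AB = 5.48 kN.
A_BC = 1825 mm².
A_CD = 427.8 mm².
δ_AB = 5480·333/(1160·116000) = 0.01356 mm
δ_BC = 5480·442/(1825·116000) = 0.01144 mm
δ_CD = 5480·725/(427.8·116000) = 0.08006 mm
δ = Σδ_i = 0.1051 mm.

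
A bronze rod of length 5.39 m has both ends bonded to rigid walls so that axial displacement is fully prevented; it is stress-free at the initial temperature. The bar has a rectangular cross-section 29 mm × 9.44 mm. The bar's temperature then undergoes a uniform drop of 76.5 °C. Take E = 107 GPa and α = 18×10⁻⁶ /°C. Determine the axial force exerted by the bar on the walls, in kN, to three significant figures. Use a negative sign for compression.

Free thermal expansion αLΔT = 18e-6 · 5390 · -76.5 = -7.422 mm.
The walls impose strain ε = −(-7.422)/5390 = 1.3770e-03; σ = Eε = 107000 · 1.3770e-03 = 147.3 MPa.
Wall reaction R = σ·A = 147.3·273.8 = 40340 N = 40.34 kN.

40.3 kN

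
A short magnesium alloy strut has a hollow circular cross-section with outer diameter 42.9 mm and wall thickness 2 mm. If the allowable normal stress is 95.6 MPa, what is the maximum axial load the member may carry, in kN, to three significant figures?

A = 257 mm².
P_max = σ_allow · A = 95.6 · 257 = 24570 N = 24.57 kN.

24.6 kN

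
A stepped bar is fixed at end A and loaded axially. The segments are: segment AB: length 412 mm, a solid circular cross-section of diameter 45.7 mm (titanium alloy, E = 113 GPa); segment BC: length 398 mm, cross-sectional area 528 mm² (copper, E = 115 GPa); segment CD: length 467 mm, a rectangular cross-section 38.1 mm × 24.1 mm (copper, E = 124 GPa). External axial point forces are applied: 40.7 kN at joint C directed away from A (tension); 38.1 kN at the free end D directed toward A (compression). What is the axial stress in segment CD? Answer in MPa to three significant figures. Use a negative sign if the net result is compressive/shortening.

-41.5 MPa

Internal axial forces (sectioning from the free end, tension +): N_CD = -38.1 kN, N_BC = 2.6 kN, N_AB = 2.6 kN.
A_CD = 918.2 mm².
σ_CD = N_CD/A_CD = -38100/918.2 = -41.49 MPa.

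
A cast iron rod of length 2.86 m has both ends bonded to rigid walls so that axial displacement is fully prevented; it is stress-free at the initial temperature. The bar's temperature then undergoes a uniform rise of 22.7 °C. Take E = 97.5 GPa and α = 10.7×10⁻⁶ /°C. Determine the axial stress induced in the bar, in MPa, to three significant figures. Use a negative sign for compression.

-23.7 MPa

Free thermal expansion αLΔT = 10.7e-6 · 2860 · 22.7 = 0.6947 mm.
The walls impose strain ε = −(0.6947)/2860 = -2.4289e-04; σ = Eε = 97500 · -2.4289e-04 = -23.68 MPa.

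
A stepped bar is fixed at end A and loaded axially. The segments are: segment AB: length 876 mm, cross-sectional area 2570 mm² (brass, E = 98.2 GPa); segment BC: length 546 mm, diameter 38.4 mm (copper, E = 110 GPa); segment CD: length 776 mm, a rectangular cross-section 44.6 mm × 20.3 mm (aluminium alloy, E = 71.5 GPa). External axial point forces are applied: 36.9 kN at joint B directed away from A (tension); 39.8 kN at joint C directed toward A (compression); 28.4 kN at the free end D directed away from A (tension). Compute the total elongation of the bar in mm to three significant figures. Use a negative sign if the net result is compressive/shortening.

0.380 mm

Internal axial forces (sectioning from the free end, tension +): N_CD = 28.4 kN, N_BC = -11.4 kN, N_AB = 25.5 kN.
A_BC = 1158 mm².
A_CD = 905.4 mm².
δ_AB = 25500·876/(2570·98200) = 0.08851 mm
δ_BC = -11400·546/(1158·110000) = -0.04886 mm
δ_CD = 28400·776/(905.4·71500) = 0.3404 mm
δ = Σδ_i = 0.3801 mm.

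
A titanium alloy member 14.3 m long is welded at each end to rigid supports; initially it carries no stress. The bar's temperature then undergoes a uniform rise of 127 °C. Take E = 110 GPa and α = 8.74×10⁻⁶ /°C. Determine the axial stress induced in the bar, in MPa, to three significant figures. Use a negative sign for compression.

-122 MPa

Free thermal expansion αLΔT = 8.74e-6 · 14300 · 127 = 15.87 mm.
The walls impose strain ε = −(15.87)/14300 = -1.1100e-03; σ = Eε = 110000 · -1.1100e-03 = -122.1 MPa.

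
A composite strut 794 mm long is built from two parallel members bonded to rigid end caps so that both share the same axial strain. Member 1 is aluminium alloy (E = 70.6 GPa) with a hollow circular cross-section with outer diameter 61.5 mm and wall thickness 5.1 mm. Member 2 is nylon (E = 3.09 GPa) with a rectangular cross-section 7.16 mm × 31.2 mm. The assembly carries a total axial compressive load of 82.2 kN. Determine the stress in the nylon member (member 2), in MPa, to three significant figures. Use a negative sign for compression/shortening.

A_1 = 903.6 mm².
A_2 = 223.4 mm².
Equal strain + equilibrium ⇒ each member carries load in proportion to AE: A₁E₁ = 63800000 N, A₂E₂ = 690300 N, ΣAE = 64490000 N.
σ₂ = P·E₂/ΣAE = -82200·3090/64490000 = -3.939 MPa.

-3.94 MPa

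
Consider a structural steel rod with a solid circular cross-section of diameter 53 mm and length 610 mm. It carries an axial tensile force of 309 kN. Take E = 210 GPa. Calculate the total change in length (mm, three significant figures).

0.407 mm

A = 2206 mm².
δ_mech = NL/(AE) = 309000·610/(2206·210000) = 0.4068 mm.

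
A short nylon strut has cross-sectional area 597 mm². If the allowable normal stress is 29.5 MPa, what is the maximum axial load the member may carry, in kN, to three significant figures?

17.6 kN

P_max = σ_allow · A = 29.5 · 597 = 17610 N = 17.61 kN.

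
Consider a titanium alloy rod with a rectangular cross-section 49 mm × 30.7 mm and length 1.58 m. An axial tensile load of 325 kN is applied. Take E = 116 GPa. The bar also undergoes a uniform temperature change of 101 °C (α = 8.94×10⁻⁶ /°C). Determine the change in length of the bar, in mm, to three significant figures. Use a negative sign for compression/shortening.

A = 1504 mm².
δ_mech = NL/(AE) = 325000·1580/(1504·116000) = 2.943 mm.
δ_thermal = αLΔT = 8.94e-6·1580·101 = 1.427 mm.
δ = δ_mech + δ_thermal = 4.369 mm.

4.37 mm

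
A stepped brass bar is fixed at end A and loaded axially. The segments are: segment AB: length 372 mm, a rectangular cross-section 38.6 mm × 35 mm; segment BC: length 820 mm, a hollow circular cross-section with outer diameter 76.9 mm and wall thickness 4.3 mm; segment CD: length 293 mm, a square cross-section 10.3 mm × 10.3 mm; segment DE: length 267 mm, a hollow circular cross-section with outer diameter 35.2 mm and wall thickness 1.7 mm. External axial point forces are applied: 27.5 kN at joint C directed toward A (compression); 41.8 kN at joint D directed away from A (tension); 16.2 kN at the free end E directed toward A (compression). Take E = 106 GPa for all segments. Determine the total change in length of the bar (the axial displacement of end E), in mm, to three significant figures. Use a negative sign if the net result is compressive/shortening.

Internal axial forces (sectioning from the free end, tension +): N_DE = -16.2 kN, N_CD = 25.6 kN, N_BC = -1.9 kN, N_AB = -1.9 kN.
A_AB = 1351 mm².
A_BC = 980.7 mm².
A_CD = 106.1 mm².
A_DE = 178.9 mm².
δ_AB = -1900·372/(1351·106000) = -0.004936 mm
δ_BC = -1900·820/(980.7·106000) = -0.01499 mm
δ_CD = 25600·293/(106.1·106000) = 0.667 mm
δ_DE = -16200·267/(178.9·106000) = -0.2281 mm
δ = Σδ_i = 0.419 mm.

0.419 mm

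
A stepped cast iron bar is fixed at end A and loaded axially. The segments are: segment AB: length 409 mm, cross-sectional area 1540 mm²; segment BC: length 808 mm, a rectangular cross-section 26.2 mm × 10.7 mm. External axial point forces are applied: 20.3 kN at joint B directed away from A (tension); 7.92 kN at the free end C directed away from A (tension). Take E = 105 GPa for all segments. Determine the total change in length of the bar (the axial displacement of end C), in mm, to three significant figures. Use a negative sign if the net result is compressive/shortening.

0.289 mm

Internal axial forces (sectioning from the free end, tension +): N_BC = 7.92 kN, N_AB = 28.22 kN.
A_BC = 280.3 mm².
δ_AB = 28220·409/(1540·105000) = 0.07138 mm
δ_BC = 7920·808/(280.3·105000) = 0.2174 mm
δ = Σδ_i = 0.2888 mm.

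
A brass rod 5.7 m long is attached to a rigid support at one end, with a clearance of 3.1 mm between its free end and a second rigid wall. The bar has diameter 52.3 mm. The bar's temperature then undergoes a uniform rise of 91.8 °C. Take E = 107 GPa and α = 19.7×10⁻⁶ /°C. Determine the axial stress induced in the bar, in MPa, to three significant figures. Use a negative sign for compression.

-135 MPa

Free thermal expansion αLΔT = 19.7e-6 · 5700 · 91.8 = 10.31 mm.
The walls engage after the gap closes; constrained expansion = 10.31 − 3.1 = 7.208 mm.
The walls impose strain ε = −(7.208)/5700 = -1.2646e-03; σ = Eε = 107000 · -1.2646e-03 = -135.3 MPa.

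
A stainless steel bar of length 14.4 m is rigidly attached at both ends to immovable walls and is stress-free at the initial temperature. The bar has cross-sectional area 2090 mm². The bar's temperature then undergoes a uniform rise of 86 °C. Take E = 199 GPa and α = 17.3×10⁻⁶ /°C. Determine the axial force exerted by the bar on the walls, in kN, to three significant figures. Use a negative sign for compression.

Free thermal expansion αLΔT = 17.3e-6 · 14400 · 86 = 21.42 mm.
The walls impose strain ε = −(21.42)/14400 = -1.4878e-03; σ = Eε = 199000 · -1.4878e-03 = -296.1 MPa.
Wall reaction R = σ·A = -296.1·2090 = -618800 N = -618.8 kN.

-619 kN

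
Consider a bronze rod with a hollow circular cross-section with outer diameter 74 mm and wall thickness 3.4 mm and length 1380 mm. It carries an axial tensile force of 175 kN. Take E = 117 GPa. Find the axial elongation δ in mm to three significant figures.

2.74 mm

A = 754.1 mm².
δ_mech = NL/(AE) = 175000·1380/(754.1·117000) = 2.737 mm.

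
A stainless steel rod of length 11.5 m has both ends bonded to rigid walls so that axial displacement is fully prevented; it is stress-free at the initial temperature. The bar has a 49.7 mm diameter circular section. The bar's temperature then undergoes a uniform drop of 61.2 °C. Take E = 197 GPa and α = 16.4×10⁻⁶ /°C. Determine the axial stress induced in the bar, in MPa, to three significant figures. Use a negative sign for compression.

Free thermal expansion αLΔT = 16.4e-6 · 11500 · -61.2 = -11.54 mm.
The walls impose strain ε = −(-11.54)/11500 = 1.0037e-03; σ = Eε = 197000 · 1.0037e-03 = 197.7 MPa.

198 MPa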